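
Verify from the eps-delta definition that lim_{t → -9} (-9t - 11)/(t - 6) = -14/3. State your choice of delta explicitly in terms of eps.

delta = min(15/2, (45/26)eps)

Suppose eps > 0. We want delta > 0 with 0 < |t + 9| < delta ⇒ |(-9t - 11)/(t - 6) + 14/3| < eps.
Combining over a common denominator, (-9t - 11)/(t - 6) + 14/3 = [(-9t - 11)·(-15) − 70·(t - 6)] / [(-15)·(t - 6)] = 65(t + 9) / ((-15)(t - 6)).
So |(-9t - 11)/(t - 6) + 14/3| = 65|t + 9| / (15·|t − 6|).
Require delta ≤ 15/2, so |t − 6| ≥ |-15| − |t + 9| > 15 − 15/2 = 15/2.
Hence |(-9t - 11)/(t - 6) + 14/3| < 65|t + 9|/(15·(15/2)) = (26/45)|t + 9|, which is < eps once |t + 9| < (45/26)eps.
Take delta = min(15/2, (45/26)eps). Then 0 < |t + 9| < delta forces both bounds, so |(-9t - 11)/(t - 6) + 14/3| < eps.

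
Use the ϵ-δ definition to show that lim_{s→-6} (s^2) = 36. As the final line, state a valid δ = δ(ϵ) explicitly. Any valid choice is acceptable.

δ = min(1, ϵ/13)

Suppose ϵ > 0. We seek δ > 0 with 0 < |s + 6| < δ ⇒ |s^2 − 36| < ϵ.
Factor: s^2 − 36 = (s + 6)(s - 6), so |s^2 − 36| = |s + 6|·|s - 6|.
Impose δ ≤ 1 so that |s| < 7; then |s - 6| ≤ 13.
Hence |s^2 − 36| ≤ 13|s + 6|, which is < ϵ once |s + 6| < ϵ/13.
Take δ = min(1, ϵ/13). If 0 < |s + 6| < δ then both bounds hold and |s^2 − 36| ≤ 13|s + 6| < 13·(ϵ/13) = ϵ.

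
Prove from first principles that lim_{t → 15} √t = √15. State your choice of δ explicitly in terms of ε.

δ = min(15, √15·ε)

Let ε > 0 be given. We want δ > 0 such that 0 < |t − 15| < δ implies |√t − √15| < ε.
Rationalise: √t − √15 = (t − 15)/(√t + √15), so |√t − √15| = |t − 15|/(√t + √15).
Restrict δ ≤ 15 so that |t − 15| < 15 forces t > 0, and then √t + √15 > √15.
Hence |√t − √15| < |t − 15|/√15, which is < ε once |t − 15| < √15·ε.
Take δ = min(15, √15·ε). If 0 < |t − 15| < δ then t > 0 and |√t − √15| < |t − 15|/√15 < ε.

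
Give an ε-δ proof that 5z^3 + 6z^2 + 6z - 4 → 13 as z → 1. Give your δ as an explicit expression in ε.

Fix ε > 0. We want δ > 0 such that 0 < |z − 1| < δ implies |(5z^3 + 6z^2 + 6z - 4) − 13| < ε.
(5z^3 + 6z^2 + 6z - 4) − 13 = 5z^3 + 6z^2 + 6z - 17 = (z − 1)(5z^2 + 11z + 17).
So |(5z^3 + 6z^2 + 6z - 4) − 13| = |z − 1|·|5z^2 + 11z + 17|.
Assume first that |z − 1| < 2, so |z| < 3. Then |5z^2 + 11z + 17| ≤ 5·3^2 + 11·3 + 17 = 95.
Hence |(5z^3 + 6z^2 + 6z - 4) − 13| ≤ 95|z − 1| < ε provided |z − 1| < ε/95.
Take δ = min(2, ε/95). Then 0 < |z − 1| < δ gives both |z − 1| < 2 and |z − 1| < ε/95, so |(5z^3 + 6z^2 + 6z - 4) − 13| < ε.

δ = min(2, ε/95)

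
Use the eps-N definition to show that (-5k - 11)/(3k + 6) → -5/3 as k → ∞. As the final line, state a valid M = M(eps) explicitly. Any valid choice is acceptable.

Let eps > 0 be given. For k ≥ 1, |(-5k - 11)/(3k + 6) + 5/3| = |-3|/(3(3k + 6)) = 3/(3(3k + 6)).
Since 3k + 6 ≥ 3k for k ≥ 1, this is ≤ 3/(3·3k) = (1/3)/k.
So |(-5k - 11)/(3k + 6) + 5/3| < eps whenever k > (1/3)/eps.
Take M = (1/3)/eps. If k > M then |(-5k - 11)/(3k + 6) + 5/3| ≤ (1/3)/k < eps.

M = (1/3)/eps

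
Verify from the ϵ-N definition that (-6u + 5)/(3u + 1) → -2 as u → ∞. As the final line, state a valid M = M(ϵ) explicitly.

Fix ϵ > 0. We seek M > 0 such that u > M implies |(-6u + 5)/(3u + 1) + 2| < ϵ.
(-6u + 5)/(3u + 1) + 2 = (3(-6u + 5) − (-6)(3u + 1)) / (3(3u + 1)) = 21/(3(3u + 1)).
For u > 0 we have 3u + 1 > 3u, so |(-6u + 5)/(3u + 1) + 2| = 21/(3(3u + 1)) < 21/(3·3u) = (7/3)/u.
Thus |(-6u + 5)/(3u + 1) + 2| < ϵ whenever u > (7/3)/ϵ.
Take M = (7/3)/ϵ. If u > M then |(-6u + 5)/(3u + 1) + 2| < (7/3)/u < ϵ.

M = (7/3)/ϵ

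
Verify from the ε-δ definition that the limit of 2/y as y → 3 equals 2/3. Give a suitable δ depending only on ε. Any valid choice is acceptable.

Let ε > 0. We seek δ > 0 such that 0 < |y − 3| < δ implies |2/y − (2/3)| < ε.
|2/y − (2/3)| = 2·|3 − y|/(3·|y|) = 2|y − 3|/(3|y|).
Restrict δ ≤ 3/2. Then |y − 3| < 3/2 gives |y| > 3/2, so 3|y| > 9/2.
Then |2/y − (2/3)| < 2|y − 3|/(9/2), which is < ε when |y − 3| < (9/4)ε.
Take δ = min(3/2, (9/4)ε). Then 0 < |y − 3| < δ gives both |y − 3| < 3/2 and |y − 3| < (9/4)ε, so |2/y − (2/3)| < ε.

δ = min(3/2, (9/4)ε)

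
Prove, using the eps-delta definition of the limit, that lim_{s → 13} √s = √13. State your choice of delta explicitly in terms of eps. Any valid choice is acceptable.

Suppose eps > 0. We want delta > 0 such that 0 < |s − 13| < delta implies |√s − √13| < eps.
Rationalise: √s − √13 = (s − 13)/(√s + √13), so |√s − √13| = |s − 13|/(√s + √13).
Restrict delta ≤ 13 so that |s − 13| < 13 forces s > 0, and then √s + √13 > √13.
Hence |√s − √13| < |s − 13|/√13, which is < eps once |s − 13| < √13·eps.
Take delta = min(13, √13·eps). If 0 < |s − 13| < delta then s > 0 and |√s − √13| < |s − 13|/√13 < eps.

delta = min(13, √13·eps)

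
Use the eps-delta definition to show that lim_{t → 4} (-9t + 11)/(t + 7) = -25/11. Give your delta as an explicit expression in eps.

delta = min(11/2, (121/148)eps)

Let eps > 0. We want delta > 0 with 0 < |t − 4| < delta ⇒ |(-9t + 11)/(t + 7) + 25/11| < eps.
Combining over a common denominator, (-9t + 11)/(t + 7) + 25/11 = [(-9t + 11)·11 − (-25)·(t + 7)] / [11·(t + 7)] = -74(t − 4) / (11(t + 7)).
So |(-9t + 11)/(t + 7) + 25/11| = 74|t − 4| / (11·|t + 7|).
Require delta ≤ 11/2, so |t + 7| ≥ |11| − |t − 4| > 11 − 11/2 = 11/2.
Hence |(-9t + 11)/(t + 7) + 25/11| < 74|t − 4|/(11·(11/2)) = (148/121)|t − 4|, which is < eps once |t − 4| < (121/148)eps.
Take delta = min(11/2, (121/148)eps). Then 0 < |t − 4| < delta forces both bounds, so |(-9t + 11)/(t + 7) + 25/11| < eps.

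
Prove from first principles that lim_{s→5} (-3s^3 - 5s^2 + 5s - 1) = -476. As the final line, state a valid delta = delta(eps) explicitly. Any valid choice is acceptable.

Fix eps > 0. We want delta > 0 such that 0 < |s − 5| < delta implies |(-3s^3 - 5s^2 + 5s - 1) + 476| < eps.
(-3s^3 - 5s^2 + 5s - 1) + 476 = -3s^3 - 5s^2 + 5s + 475 = (s − 5)(-3s^2 - 20s - 95).
So |(-3s^3 - 5s^2 + 5s - 1) + 476| = |s − 5|·|-3s^2 - 20s - 95|.
Assume first that |s − 5| < 1, so |s| < 6. Then |-3s^2 - 20s - 95| ≤ 3·6^2 + 20·6 + 95 = 323.
Hence |(-3s^3 - 5s^2 + 5s - 1) + 476| ≤ 323|s − 5| < eps provided |s − 5| < eps/323.
Choosing delta = min(1, eps/323) ensures both conditions, hence |(-3s^3 - 5s^2 + 5s - 1) + 476| < eps.

delta = min(1, eps/323)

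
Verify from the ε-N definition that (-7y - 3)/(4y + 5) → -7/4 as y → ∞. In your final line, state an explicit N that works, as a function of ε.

N = (23/16)/ε

Suppose ε > 0. We seek N > 0 such that y > N implies |(-7y - 3)/(4y + 5) + 7/4| < ε.
(-7y - 3)/(4y + 5) + 7/4 = (4(-7y - 3) − (-7)(4y + 5)) / (4(4y + 5)) = 23/(4(4y + 5)).
For y > 0 we have 4y + 5 > 4y, so |(-7y - 3)/(4y + 5) + 7/4| = 23/(4(4y + 5)) < 23/(4·4y) = (23/16)/y.
Thus |(-7y - 3)/(4y + 5) + 7/4| < ε whenever y > (23/16)/ε.
Take N = (23/16)/ε. If y > N then |(-7y - 3)/(4y + 5) + 7/4| < (23/16)/y < ε.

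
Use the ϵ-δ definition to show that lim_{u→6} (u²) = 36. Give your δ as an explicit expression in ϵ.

δ = min(2, ϵ/14)

Let ϵ > 0. We seek δ > 0 with 0 < |u − 6| < δ ⇒ |u² − 36| < ϵ.
Factor: u² − 36 = (u − 6)(u + 6), so |u² − 36| = |u − 6|·|u + 6|.
Impose δ ≤ 2 so that |u| < 8; then |u + 6| ≤ 14.
Hence |u² − 36| ≤ 14|u − 6|, which is < ϵ once |u − 6| < ϵ/14.
Take δ = min(2, ϵ/14). If 0 < |u − 6| < δ then both bounds hold and |u² − 36| ≤ 14|u − 6| < 14·(ϵ/14) = ϵ.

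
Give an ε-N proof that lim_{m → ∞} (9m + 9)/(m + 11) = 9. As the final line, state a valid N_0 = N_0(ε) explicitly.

N_0 = 90/ε

Suppose ε > 0. For m ≥ 1, |(9m + 9)/(m + 11) − 9| = |-90|/((m + 11)) = 90/((m + 11)).
Since m + 11 ≥ m for m ≥ 1, this is ≤ 90/(m) = 90/m.
So |(9m + 9)/(m + 11) − 9| < ε whenever m > 90/ε.
Take N_0 = 90/ε. If m > N_0 then |(9m + 9)/(m + 11) − 9| ≤ 90/m < ε.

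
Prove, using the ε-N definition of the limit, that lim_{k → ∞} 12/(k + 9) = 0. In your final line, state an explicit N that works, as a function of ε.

N = 12/ε

Fix ε > 0. For k ≥ 1, |12/(k + 9) − 0| = 12/(k + 9) ≤ 12/k.
We need 12/k < ε, i.e. k > 12/ε.
Take N = 12/ε. If k > N then |12/(k + 9)| ≤ 12/k < ε.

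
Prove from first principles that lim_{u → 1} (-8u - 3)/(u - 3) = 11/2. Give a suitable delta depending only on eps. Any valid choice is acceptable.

Let eps > 0 be given. We want delta > 0 with 0 < |u − 1| < delta ⇒ |(-8u - 3)/(u - 3) − (11/2)| < eps.
Combining over a common denominator, (-8u - 3)/(u - 3) − (11/2) = [(-8u - 3)·(-2) − (-11)·(u - 3)] / [(-2)·(u - 3)] = 27(u − 1) / ((-2)(u - 3)).
So |(-8u - 3)/(u - 3) − (11/2)| = 27|u − 1| / (2·|u − 3|).
Restrict delta ≤ 1. Then |u − 1| < 1 gives |u − 3| = |(u − 1) + (-2)| ≥ 2 − 1 = 1.
Hence |(-8u - 3)/(u - 3) − (11/2)| < 27|u − 1|/(2·1) = (27/2)|u − 1|, which is < eps once |u − 1| < (2/27)eps.
Take delta = min(1, (2/27)eps). Then 0 < |u − 1| < delta forces both bounds, so |(-8u - 3)/(u - 3) − (11/2)| < eps.

delta = min(1, (2/27)eps)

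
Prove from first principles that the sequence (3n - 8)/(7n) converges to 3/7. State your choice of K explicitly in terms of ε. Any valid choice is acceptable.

K = (8/7)/ε

Let ε > 0. For n ≥ 1, |(3n - 8)/(7n) − (3/7)| = |-56|/(7(7n)) = 56/(7(7n)).
Since 7n ≥ 7n for n ≥ 1, this is ≤ 56/(7·7n) = (8/7)/n.
So |(3n - 8)/(7n) − (3/7)| < ε whenever n > (8/7)/ε.
Take K = (8/7)/ε. If n > K then |(3n - 8)/(7n) − (3/7)| ≤ (8/7)/n < ε.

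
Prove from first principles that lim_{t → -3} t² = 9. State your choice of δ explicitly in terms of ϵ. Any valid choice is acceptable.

Suppose ϵ > 0. We seek δ > 0 with 0 < |t + 3| < δ ⇒ |t² − 9| < ϵ.
Factor: t² − 9 = (t + 3)(t - 3), so |t² − 9| = |t + 3|·|t - 3|.
Impose δ ≤ 2 so that |t| < 5; then |t - 3| ≤ 8.
Hence |t² − 9| ≤ 8|t + 3|, which is < ϵ once |t + 3| < ϵ/8.
Take δ = min(2, ϵ/8). If 0 < |t + 3| < δ then both bounds hold and |t² − 9| ≤ 8|t + 3| < 8·(ϵ/8) = ϵ.

δ = min(2, ϵ/8)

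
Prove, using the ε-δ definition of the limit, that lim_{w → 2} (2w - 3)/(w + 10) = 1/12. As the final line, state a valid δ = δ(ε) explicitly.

Fix ε > 0. We want δ > 0 with 0 < |w − 2| < δ ⇒ |(2w - 3)/(w + 10) − (1/12)| < ε.
Combining over a common denominator, (2w - 3)/(w + 10) − (1/12) = [(2w - 3)·12 − 1·(w + 10)] / [12·(w + 10)] = 23(w − 2) / (12(w + 10)).
So |(2w - 3)/(w + 10) − (1/12)| = 23|w − 2| / (12·|w + 10|).
Require δ ≤ 6, so |w + 10| ≥ |12| − |w − 2| > 12 − 6 = 6.
Hence |(2w - 3)/(w + 10) − (1/12)| < 23|w − 2|/(12·6) = (23/72)|w − 2|, which is < ε once |w − 2| < (72/23)ε.
Take δ = min(6, (72/23)ε). Then 0 < |w − 2| < δ forces both bounds, so |(2w - 3)/(w + 10) − (1/12)| < ε.

δ = min(6, (72/23)ε)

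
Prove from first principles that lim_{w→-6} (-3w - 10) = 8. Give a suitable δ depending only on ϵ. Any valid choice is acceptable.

δ = ϵ/3

Let ϵ > 0. We need δ > 0 so that 0 < |w + 6| < δ implies |(-3w - 10) − 8| < ϵ.
Since (-3w - 10) − 8 = -3(w + 6), we have |(-3w - 10) − 8| = 3|w + 6|.
Thus it suffices that |w + 6| < ϵ/3.
Choosing δ = ϵ/3 gives |(-3w - 10) − 8| = 3|w + 6| < ϵ whenever |w + 6| < δ.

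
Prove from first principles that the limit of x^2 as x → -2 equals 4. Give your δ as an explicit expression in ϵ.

δ = min(1, ϵ/5)

Suppose ϵ > 0. We seek δ > 0 with 0 < |x + 2| < δ ⇒ |x^2 − 4| < ϵ.
Factor: x^2 − 4 = (x + 2)(x - 2), so |x^2 − 4| = |x + 2|·|x - 2|.
Impose δ ≤ 1 so that |x| < 3; then |x - 2| ≤ 5.
Hence |x^2 − 4| ≤ 5|x + 2|, which is < ϵ once |x + 2| < ϵ/5.
Take δ = min(1, ϵ/5). If 0 < |x + 2| < δ then both bounds hold and |x^2 − 4| ≤ 5|x + 2| < 5·(ϵ/5) = ϵ.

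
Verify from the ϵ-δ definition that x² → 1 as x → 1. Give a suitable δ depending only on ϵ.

Suppose ϵ > 0. We seek δ > 0 with 0 < |x − 1| < δ ⇒ |x² − 1| < ϵ.
Factor: x² − 1 = (x − 1)(x + 1), so |x² − 1| = |x − 1|·|x + 1|.
Impose δ ≤ 1 so that |x| < 2; then |x + 1| ≤ 3.
Hence |x² − 1| ≤ 3|x − 1|, which is < ϵ once |x − 1| < ϵ/3.
Take δ = min(1, ϵ/3). If 0 < |x − 1| < δ then both bounds hold and |x² − 1| ≤ 3|x − 1| < 3·(ϵ/3) = ϵ.

δ = min(1, ϵ/3)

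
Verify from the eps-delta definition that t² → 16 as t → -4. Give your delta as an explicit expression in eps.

delta = min(2, eps/10)

Fix eps > 0. We seek delta > 0 with 0 < |t + 4| < delta ⇒ |t² − 16| < eps.
Factor: t² − 16 = (t + 4)(t - 4), so |t² − 16| = |t + 4|·|t - 4|.
Impose delta ≤ 2 so that |t| < 6; then |t - 4| ≤ 10.
Hence |t² − 16| ≤ 10|t + 4|, which is < eps once |t + 4| < eps/10.
Take delta = min(2, eps/10). If 0 < |t + 4| < delta then both bounds hold and |t² − 16| ≤ 10|t + 4| < 10·(eps/10) = eps.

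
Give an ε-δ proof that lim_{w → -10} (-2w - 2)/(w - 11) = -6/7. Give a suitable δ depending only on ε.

Let ε > 0. We want δ > 0 with 0 < |w + 10| < δ ⇒ |(-2w - 2)/(w - 11) + 6/7| < ε.
Combining over a common denominator, (-2w - 2)/(w - 11) + 6/7 = [(-2w - 2)·(-21) − 18·(w - 11)] / [(-21)·(w - 11)] = 24(w + 10) / ((-21)(w - 11)).
So |(-2w - 2)/(w - 11) + 6/7| = 24|w + 10| / (21·|w − 11|).
Restrict δ ≤ 21/2. Then |w + 10| < 21/2 gives |w − 11| = |(w + 10) + (-21)| ≥ 21 − 21/2 = 21/2.
Hence |(-2w - 2)/(w - 11) + 6/7| < 24|w + 10|/(21·(21/2)) = (16/147)|w + 10|, which is < ε once |w + 10| < (147/16)ε.
Take δ = min(21/2, (147/16)ε). Then 0 < |w + 10| < δ forces both bounds, so |(-2w - 2)/(w - 11) + 6/7| < ε.

δ = min(21/2, (147/16)ε)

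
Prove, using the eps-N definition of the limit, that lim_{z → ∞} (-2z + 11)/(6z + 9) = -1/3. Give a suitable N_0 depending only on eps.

Fix eps > 0. We seek N_0 > 0 such that z > N_0 implies |(-2z + 11)/(6z + 9) + 1/3| < eps.
(-2z + 11)/(6z + 9) + 1/3 = (6(-2z + 11) − (-2)(6z + 9)) / (6(6z + 9)) = 84/(6(6z + 9)).
For z > 0 we have 6z + 9 > 6z, so |(-2z + 11)/(6z + 9) + 1/3| = 84/(6(6z + 9)) < 84/(6·6z) = (7/3)/z.
Thus |(-2z + 11)/(6z + 9) + 1/3| < eps whenever z > (7/3)/eps.
Take N_0 = (7/3)/eps. If z > N_0 then |(-2z + 11)/(6z + 9) + 1/3| < (7/3)/z < eps.

N_0 = (7/3)/eps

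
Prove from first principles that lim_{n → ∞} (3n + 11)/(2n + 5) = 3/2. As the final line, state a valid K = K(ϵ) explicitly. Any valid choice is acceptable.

Let ϵ > 0 be given. For n ≥ 1, |(3n + 11)/(2n + 5) − (3/2)| = |7|/(2(2n + 5)) = 7/(2(2n + 5)).
Since 2n + 5 ≥ 2n for n ≥ 1, this is ≤ 7/(2·2n) = (7/4)/n.
So |(3n + 11)/(2n + 5) − (3/2)| < ϵ whenever n > (7/4)/ϵ.
Take K = (7/4)/ϵ. If n > K then |(3n + 11)/(2n + 5) − (3/2)| ≤ (7/4)/n < ϵ.

K = (7/4)/ϵ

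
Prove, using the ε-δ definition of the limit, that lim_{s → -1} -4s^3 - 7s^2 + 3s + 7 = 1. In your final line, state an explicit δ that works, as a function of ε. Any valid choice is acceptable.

Fix ε > 0. We want δ > 0 such that 0 < |s + 1| < δ implies |(-4s^3 - 7s^2 + 3s + 7) − 1| < ε.
(-4s^3 - 7s^2 + 3s + 7) − 1 = -4s^3 - 7s^2 + 3s + 6 = (s + 1)(-4s^2 - 3s + 6).
So |(-4s^3 - 7s^2 + 3s + 7) − 1| = |s + 1|·|-4s^2 - 3s + 6|.
Require δ ≤ 1. Then |s + 1| < 1 gives |s| < 2, and by the triangle inequality |-4s^2 - 3s + 6| ≤ 4·2^2 + 3·2 + 6 = 28.
Hence |(-4s^3 - 7s^2 + 3s + 7) − 1| ≤ 28|s + 1| < ε provided |s + 1| < ε/28.
Take δ = min(1, ε/28). Then 0 < |s + 1| < δ gives both |s + 1| < 1 and |s + 1| < ε/28, so |(-4s^3 - 7s^2 + 3s + 7) − 1| < ε.

δ = min(1, ε/28)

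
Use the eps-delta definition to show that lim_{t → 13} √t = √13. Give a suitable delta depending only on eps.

Let eps > 0 be given. We want delta > 0 such that 0 < |t − 13| < delta implies |√t − √13| < eps.
Multiplying by the conjugate, |√t − √13| = |t − 13|/(√t + √13).
Restrict delta ≤ 13 so that |t − 13| < 13 forces t > 0, and then √t + √13 > √13.
Hence |√t − √13| < |t − 13|/√13, which is < eps once |t − 13| < √13·eps.
Take delta = min(13, √13·eps). If 0 < |t − 13| < delta then t > 0 and |√t − √13| < |t − 13|/√13 < eps.

delta = min(13, √13·eps)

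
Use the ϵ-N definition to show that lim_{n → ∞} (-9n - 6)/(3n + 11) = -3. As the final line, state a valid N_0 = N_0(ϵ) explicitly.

N_0 = 9/ϵ

Let ϵ > 0. For n ≥ 1, |(-9n - 6)/(3n + 11) + 3| = |81|/(3(3n + 11)) = 81/(3(3n + 11)).
Since 3n + 11 ≥ 3n for n ≥ 1, this is ≤ 81/(3·3n) = 9/n.
So |(-9n - 6)/(3n + 11) + 3| < ϵ whenever n > 9/ϵ.
Take N_0 = 9/ϵ. If n > N_0 then |(-9n - 6)/(3n + 11) + 3| ≤ 9/n < ϵ.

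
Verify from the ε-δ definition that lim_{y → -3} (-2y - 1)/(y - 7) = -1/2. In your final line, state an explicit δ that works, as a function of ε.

Let ε > 0 be given. We want δ > 0 with 0 < |y + 3| < δ ⇒ |(-2y - 1)/(y - 7) + 1/2| < ε.
Combining over a common denominator, (-2y - 1)/(y - 7) + 1/2 = [(-2y - 1)·(-10) − 5·(y - 7)] / [(-10)·(y - 7)] = 15(y + 3) / ((-10)(y - 7)).
So |(-2y - 1)/(y - 7) + 1/2| = 15|y + 3| / (10·|y − 7|).
Restrict δ ≤ 5. Then |y + 3| < 5 gives |y − 7| = |(y + 3) + (-10)| ≥ 10 − 5 = 5.
Hence |(-2y - 1)/(y - 7) + 1/2| < 15|y + 3|/(10·5) = (3/10)|y + 3|, which is < ε once |y + 3| < (10/3)ε.
Take δ = min(5, (10/3)ε). Then 0 < |y + 3| < δ forces both bounds, so |(-2y - 1)/(y - 7) + 1/2| < ε.

δ = min(5, (10/3)ε)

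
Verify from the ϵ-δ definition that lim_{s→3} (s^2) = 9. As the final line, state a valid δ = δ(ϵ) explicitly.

δ = min(1, ϵ/7)

Let ϵ > 0. We seek δ > 0 with 0 < |s − 3| < δ ⇒ |s^2 − 9| < ϵ.
Factor: s^2 − 9 = (s − 3)(s + 3), so |s^2 − 9| = |s − 3|·|s + 3|.
Impose δ ≤ 1 so that |s| < 4; then |s + 3| ≤ 7.
Hence |s^2 − 9| ≤ 7|s − 3|, which is < ϵ once |s − 3| < ϵ/7.
Take δ = min(1, ϵ/7). If 0 < |s − 3| < δ then both bounds hold and |s^2 − 9| ≤ 7|s − 3| < 7·(ϵ/7) = ϵ.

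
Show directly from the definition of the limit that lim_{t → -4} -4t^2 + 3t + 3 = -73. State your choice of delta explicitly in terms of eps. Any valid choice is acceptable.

Suppose eps > 0. We want delta > 0 such that 0 < |t + 4| < delta implies |(-4t^2 + 3t + 3) + 73| < eps.
(-4t^2 + 3t + 3) + 73 = -4t^2 + 3t + 76 = (t + 4)(-4t + 19).
So |(-4t^2 + 3t + 3) + 73| = |t + 4|·|-4t + 19|.
Assume first that |t + 4| < 1, so |t| < 5. Then |-4t + 19| ≤ 4·5 + 19 = 39.
Hence |(-4t^2 + 3t + 3) + 73| ≤ 39|t + 4| < eps provided |t + 4| < eps/39.
Take delta = min(1, eps/39). Then 0 < |t + 4| < delta gives both |t + 4| < 1 and |t + 4| < eps/39, so |(-4t^2 + 3t + 3) + 73| < eps.

delta = min(1, eps/39)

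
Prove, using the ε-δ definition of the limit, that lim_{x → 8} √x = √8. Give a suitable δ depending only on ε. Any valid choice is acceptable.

Suppose ε > 0. We want δ > 0 such that 0 < |x − 8| < δ implies |√x − √8| < ε.
Rationalise: √x − √8 = (x − 8)/(√x + √8), so |√x − √8| = |x − 8|/(√x + √8).
Restrict δ ≤ 8 so that |x − 8| < 8 forces x > 0, and then √x + √8 > √8.
Hence |√x − √8| < |x − 8|/√8, which is < ε once |x − 8| < √8·ε.
Take δ = min(8, √8·ε). If 0 < |x − 8| < δ then x > 0 and |√x − √8| < |x − 8|/√8 < ε.

δ = min(8, √8·ε)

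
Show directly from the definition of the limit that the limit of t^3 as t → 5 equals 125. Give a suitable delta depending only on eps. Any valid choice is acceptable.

Suppose eps > 0. We seek delta > 0 with 0 < |t − 5| < delta ⇒ |t^3 − 125| < eps.
Factor: t^3 − 125 = (t − 5)(t^2 + 5t + 25), so |t^3 − 125| = |t − 5|·|t^2 + 5t + 25|.
Impose delta ≤ 1 so that |t| < 6; then |t^2 + 5t + 25| ≤ 91.
Hence |t^3 − 125| ≤ 91|t − 5|, which is < eps once |t − 5| < eps/91.
Take delta = min(1, eps/91). If 0 < |t − 5| < delta then both bounds hold and |t^3 − 125| ≤ 91|t − 5| < 91·(eps/91) = eps.

delta = min(1, eps/91)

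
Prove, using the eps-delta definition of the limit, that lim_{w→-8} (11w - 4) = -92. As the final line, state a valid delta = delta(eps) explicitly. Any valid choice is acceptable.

delta = eps/11

Suppose eps > 0. We need delta > 0 so that 0 < |w + 8| < delta implies |(11w - 4) + 92| < eps.
|(11w - 4) + 92| = |11w + 88| = 11|w + 8|.
Thus it suffices that |w + 8| < eps/11.
Choosing delta = eps/11 gives |(11w - 4) + 92| = 11|w + 8| < eps whenever |w + 8| < delta.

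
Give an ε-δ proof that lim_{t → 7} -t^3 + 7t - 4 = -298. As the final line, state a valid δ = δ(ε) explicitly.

Suppose ε > 0. We want δ > 0 such that 0 < |t − 7| < δ implies |(-t^3 + 7t - 4) + 298| < ε.
(-t^3 + 7t - 4) + 298 = -t^3 + 7t + 294 = (t − 7)(-t^2 - 7t - 42).
So |(-t^3 + 7t - 4) + 298| = |t − 7|·|-t^2 - 7t - 42|.
Require δ ≤ 1. Then |t − 7| < 1 gives |t| < 8, and by the triangle inequality |-t^2 - 7t - 42| ≤ 8^2 + 7·8 + 42 = 162.
Hence |(-t^3 + 7t - 4) + 298| ≤ 162|t − 7| < ε provided |t − 7| < ε/162.
Take δ = min(1, ε/162). Then 0 < |t − 7| < δ gives both |t − 7| < 1 and |t − 7| < ε/162, so |(-t^3 + 7t - 4) + 298| < ε.

δ = min(1, ε/162)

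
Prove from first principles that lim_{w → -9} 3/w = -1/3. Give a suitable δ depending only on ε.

Fix ε > 0. We seek δ > 0 such that 0 < |w + 9| < δ implies |3/w + 1/3| < ε.
|3/w + 1/3| = 3·|-9 − w|/(9·|w|) = 3|w + 9|/(9|w|).
Require δ ≤ 9/2 so that |w| > 9 − 9/2 = 9/2, hence 9|w| > 81/2.
Then |3/w + 1/3| < 3|w + 9|/(81/2), which is < ε when |w + 9| < (27/2)ε.
Take δ = min(9/2, (27/2)ε). Then 0 < |w + 9| < δ gives both |w + 9| < 9/2 and |w + 9| < (27/2)ε, so |3/w + 1/3| < ε.

δ = min(9/2, (27/2)ε)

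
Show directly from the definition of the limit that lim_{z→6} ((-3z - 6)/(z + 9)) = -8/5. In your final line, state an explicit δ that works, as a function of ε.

Let ε > 0. We want δ > 0 with 0 < |z − 6| < δ ⇒ |(-3z - 6)/(z + 9) + 8/5| < ε.
Combining over a common denominator, (-3z - 6)/(z + 9) + 8/5 = [(-3z - 6)·15 − (-24)·(z + 9)] / [15·(z + 9)] = -21(z − 6) / (15(z + 9)).
So |(-3z - 6)/(z + 9) + 8/5| = 21|z − 6| / (15·|z + 9|).
Restrict δ ≤ 15/2. Then |z − 6| < 15/2 gives |z + 9| = |(z − 6) + 15| ≥ 15 − 15/2 = 15/2.
Hence |(-3z - 6)/(z + 9) + 8/5| < 21|z − 6|/(15·(15/2)) = (14/75)|z − 6|, which is < ε once |z − 6| < (75/14)ε.
Take δ = min(15/2, (75/14)ε). Then 0 < |z − 6| < δ forces both bounds, so |(-3z - 6)/(z + 9) + 8/5| < ε.

δ = min(15/2, (75/14)ε)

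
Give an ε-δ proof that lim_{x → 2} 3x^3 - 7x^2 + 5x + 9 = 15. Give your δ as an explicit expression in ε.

δ = min(1, ε/33)

Fix ε > 0. We want δ > 0 such that 0 < |x − 2| < δ implies |(3x^3 - 7x^2 + 5x + 9) − 15| < ε.
(3x^3 - 7x^2 + 5x + 9) − 15 = 3x^3 - 7x^2 + 5x - 6 = (x − 2)(3x^2 - x + 3).
So |(3x^3 - 7x^2 + 5x + 9) − 15| = |x − 2|·|3x^2 - x + 3|.
Assume first that |x − 2| < 1, so |x| < 3. Then |3x^2 - x + 3| ≤ 3·3^2 + 3 + 3 = 33.
Hence |(3x^3 - 7x^2 + 5x + 9) − 15| ≤ 33|x − 2| < ε provided |x − 2| < ε/33.
Choosing δ = min(1, ε/33) ensures both conditions, hence |(3x^3 - 7x^2 + 5x + 9) − 15| < ε.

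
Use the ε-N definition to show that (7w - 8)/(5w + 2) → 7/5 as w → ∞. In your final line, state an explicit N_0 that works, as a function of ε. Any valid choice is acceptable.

N_0 = (54/25)/ε

Suppose ε > 0. We seek N_0 > 0 such that w > N_0 implies |(7w - 8)/(5w + 2) − (7/5)| < ε.
(7w - 8)/(5w + 2) − (7/5) = (5(7w - 8) − 7(5w + 2)) / (5(5w + 2)) = -54/(5(5w + 2)).
For w > 0 we have 5w + 2 > 5w, so |(7w - 8)/(5w + 2) − (7/5)| = 54/(5(5w + 2)) < 54/(5·5w) = (54/25)/w.
Thus |(7w - 8)/(5w + 2) − (7/5)| < ε whenever w > (54/25)/ε.
Take N_0 = (54/25)/ε. If w > N_0 then |(7w - 8)/(5w + 2) − (7/5)| < (54/25)/w < ε.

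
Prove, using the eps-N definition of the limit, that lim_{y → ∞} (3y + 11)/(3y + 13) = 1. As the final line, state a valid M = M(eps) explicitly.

M = (2/3)/eps

Let eps > 0 be given. We seek M > 0 such that y > M implies |(3y + 11)/(3y + 13) − 1| < eps.
(3y + 11)/(3y + 13) − 1 = (3(3y + 11) − 3(3y + 13)) / (3(3y + 13)) = -6/(3(3y + 13)).
For y > 0 we have 3y + 13 > 3y, so |(3y + 11)/(3y + 13) − 1| = 6/(3(3y + 13)) < 6/(3·3y) = (2/3)/y.
Thus |(3y + 11)/(3y + 13) − 1| < eps whenever y > (2/3)/eps.
Take M = (2/3)/eps. If y > M then |(3y + 11)/(3y + 13) − 1| < (2/3)/y < eps.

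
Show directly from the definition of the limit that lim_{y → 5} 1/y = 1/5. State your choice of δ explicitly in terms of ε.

Let ε > 0 be given. We seek δ > 0 such that 0 < |y − 5| < δ implies |1/y − (1/5)| < ε.
|1/y − (1/5)| = |5 − y|/(5·|y|) = |y − 5|/(5|y|).
Restrict δ ≤ 5/2. Then |y − 5| < 5/2 gives |y| > 5/2, so 5|y| > 25/2.
Then |1/y − (1/5)| < |y − 5|/(25/2), which is < ε when |y − 5| < (25/2)ε.
Take δ = min(5/2, (25/2)ε). Then 0 < |y − 5| < δ gives both |y − 5| < 5/2 and |y − 5| < (25/2)ε, so |1/y − (1/5)| < ε.

δ = min(5/2, (25/2)ε)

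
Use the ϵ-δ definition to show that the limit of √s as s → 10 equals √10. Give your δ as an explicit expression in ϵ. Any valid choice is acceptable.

Suppose ϵ > 0. We want δ > 0 such that 0 < |s − 10| < δ implies |√s − √10| < ϵ.
Multiplying by the conjugate, |√s − √10| = |s − 10|/(√s + √10).
Restrict δ ≤ 10 so that |s − 10| < 10 forces s > 0, and then √s + √10 > √10.
Hence |√s − √10| < |s − 10|/√10, which is < ϵ once |s − 10| < √10·ϵ.
Take δ = min(10, √10·ϵ). If 0 < |s − 10| < δ then s > 0 and |√s − √10| < |s − 10|/√10 < ϵ.

δ = min(10, √10·ϵ)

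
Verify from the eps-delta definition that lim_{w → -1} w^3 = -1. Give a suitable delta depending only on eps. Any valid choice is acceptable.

Let eps > 0. We seek delta > 0 with 0 < |w + 1| < delta ⇒ |w^3 + 1| < eps.
Factor: w^3 + 1 = (w + 1)(w^2 - w + 1), so |w^3 + 1| = |w + 1|·|w^2 - w + 1|.
Restrict delta ≤ 2. Then |w + 1| < 2 gives |w| < 3, so by the triangle inequality |w^2 - w + 1| ≤ 3^2 + 3 + 1 = 13.
Hence |w^3 + 1| ≤ 13|w + 1|, which is < eps once |w + 1| < eps/13.
Take delta = min(2, eps/13). If 0 < |w + 1| < delta then both bounds hold and |w^3 + 1| ≤ 13|w + 1| < 13·(eps/13) = eps.

delta = min(2, eps/13)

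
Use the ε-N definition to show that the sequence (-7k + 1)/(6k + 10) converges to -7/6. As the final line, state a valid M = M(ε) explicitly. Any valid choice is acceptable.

Fix ε > 0. For k ≥ 1, |(-7k + 1)/(6k + 10) + 7/6| = |76|/(6(6k + 10)) = 76/(6(6k + 10)).
Since 6k + 10 ≥ 6k for k ≥ 1, this is ≤ 76/(6·6k) = (19/9)/k.
So |(-7k + 1)/(6k + 10) + 7/6| < ε whenever k > (19/9)/ε.
Take M = (19/9)/ε. If k > M then |(-7k + 1)/(6k + 10) + 7/6| ≤ (19/9)/k < ε.

M = (19/9)/ε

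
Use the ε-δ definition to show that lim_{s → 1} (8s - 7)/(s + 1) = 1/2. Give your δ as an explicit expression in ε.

Let ε > 0 be given. We want δ > 0 with 0 < |s − 1| < δ ⇒ |(8s - 7)/(s + 1) − (1/2)| < ε.
Combining over a common denominator, (8s - 7)/(s + 1) − (1/2) = [(8s - 7)·2 − 1·(s + 1)] / [2·(s + 1)] = 15(s − 1) / (2(s + 1)).
So |(8s - 7)/(s + 1) − (1/2)| = 15|s − 1| / (2·|s + 1|).
Require δ ≤ 1, so |s + 1| ≥ |2| − |s − 1| > 2 − 1 = 1.
Hence |(8s - 7)/(s + 1) − (1/2)| < 15|s − 1|/(2·1) = (15/2)|s − 1|, which is < ε once |s − 1| < (2/15)ε.
Take δ = min(1, (2/15)ε). Then 0 < |s − 1| < δ forces both bounds, so |(8s - 7)/(s + 1) − (1/2)| < ε.

δ = min(1, (2/15)ε)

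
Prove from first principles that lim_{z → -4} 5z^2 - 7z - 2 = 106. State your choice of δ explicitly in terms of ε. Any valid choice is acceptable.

Fix ε > 0. We want δ > 0 such that 0 < |z + 4| < δ implies |(5z^2 - 7z - 2) − 106| < ε.
(5z^2 - 7z - 2) − 106 = 5z^2 - 7z - 108 = (z + 4)(5z - 27).
So |(5z^2 - 7z - 2) − 106| = |z + 4|·|5z - 27|.
Assume first that |z + 4| < 1, so |z| < 5. Then |5z - 27| ≤ 5·5 + 27 = 52.
Hence |(5z^2 - 7z - 2) − 106| ≤ 52|z + 4| < ε provided |z + 4| < ε/52.
Choosing δ = min(1, ε/52) ensures both conditions, hence |(5z^2 - 7z - 2) − 106| < ε.

δ = min(1, ε/52)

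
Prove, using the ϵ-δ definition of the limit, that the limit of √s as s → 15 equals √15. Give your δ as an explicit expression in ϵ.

δ = min(15, √15·ϵ)

Suppose ϵ > 0. We want δ > 0 such that 0 < |s − 15| < δ implies |√s − √15| < ϵ.
Multiplying by the conjugate, |√s − √15| = |s − 15|/(√s + √15).
Restrict δ ≤ 15 so that |s − 15| < 15 forces s > 0, and then √s + √15 > √15.
Hence |√s − √15| < |s − 15|/√15, which is < ϵ once |s − 15| < √15·ϵ.
Take δ = min(15, √15·ϵ). If 0 < |s − 15| < δ then s > 0 and |√s − √15| < |s − 15|/√15 < ϵ.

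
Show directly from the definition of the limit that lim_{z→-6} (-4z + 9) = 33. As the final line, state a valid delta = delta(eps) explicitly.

Let eps > 0. We need delta > 0 so that 0 < |z + 6| < delta implies |(-4z + 9) − 33| < eps.
|(-4z + 9) − 33| = |-4z - 24| = 4|z + 6|.
Thus it suffices that |z + 6| < eps/4.
Choosing delta = eps/4 gives |(-4z + 9) − 33| = 4|z + 6| < eps whenever |z + 6| < delta.

delta = eps/4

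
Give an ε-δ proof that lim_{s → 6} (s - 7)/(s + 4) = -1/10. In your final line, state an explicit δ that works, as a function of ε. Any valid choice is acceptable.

δ = min(5, (50/11)ε)

Let ε > 0. We want δ > 0 with 0 < |s − 6| < δ ⇒ |(s - 7)/(s + 4) + 1/10| < ε.
Combining over a common denominator, (s - 7)/(s + 4) + 1/10 = [(s - 7)·10 − (-1)·(s + 4)] / [10·(s + 4)] = 11(s − 6) / (10(s + 4)).
So |(s - 7)/(s + 4) + 1/10| = 11|s − 6| / (10·|s + 4|).
Restrict δ ≤ 5. Then |s − 6| < 5 gives |s + 4| = |(s − 6) + 10| ≥ 10 − 5 = 5.
Hence |(s - 7)/(s + 4) + 1/10| < 11|s − 6|/(10·5) = (11/50)|s − 6|, which is < ε once |s − 6| < (50/11)ε.
Take δ = min(5, (50/11)ε). Then 0 < |s − 6| < δ forces both bounds, so |(s - 7)/(s + 4) + 1/10| < ε.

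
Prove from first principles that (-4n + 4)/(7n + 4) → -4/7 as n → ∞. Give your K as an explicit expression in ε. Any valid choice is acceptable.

K = (44/49)/ε

Let ε > 0. For n ≥ 1, |(-4n + 4)/(7n + 4) + 4/7| = |44|/(7(7n + 4)) = 44/(7(7n + 4)).
Since 7n + 4 ≥ 7n for n ≥ 1, this is ≤ 44/(7·7n) = (44/49)/n.
So |(-4n + 4)/(7n + 4) + 4/7| < ε whenever n > (44/49)/ε.
Take K = (44/49)/ε. If n > K then |(-4n + 4)/(7n + 4) + 4/7| ≤ (44/49)/n < ε.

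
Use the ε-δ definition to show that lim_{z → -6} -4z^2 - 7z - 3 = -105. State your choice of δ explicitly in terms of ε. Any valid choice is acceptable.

Fix ε > 0. We want δ > 0 such that 0 < |z + 6| < δ implies |(-4z^2 - 7z - 3) + 105| < ε.
(-4z^2 - 7z - 3) + 105 = -4z^2 - 7z + 102 = (z + 6)(-4z + 17).
So |(-4z^2 - 7z - 3) + 105| = |z + 6|·|-4z + 17|.
Assume first that |z + 6| < 2, so |z| < 8. Then |-4z + 17| ≤ 4·8 + 17 = 49.
Hence |(-4z^2 - 7z - 3) + 105| ≤ 49|z + 6| < ε provided |z + 6| < ε/49.
Take δ = min(2, ε/49). Then 0 < |z + 6| < δ gives both |z + 6| < 2 and |z + 6| < ε/49, so |(-4z^2 - 7z - 3) + 105| < ε.

δ = min(2, ε/49)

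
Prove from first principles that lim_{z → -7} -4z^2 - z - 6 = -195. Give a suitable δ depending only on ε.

δ = min(1, ε/59)

Suppose ε > 0. We want δ > 0 such that 0 < |z + 7| < δ implies |(-4z^2 - z - 6) + 195| < ε.
(-4z^2 - z - 6) + 195 = -4z^2 - z + 189 = (z + 7)(-4z + 27).
So |(-4z^2 - z - 6) + 195| = |z + 7|·|-4z + 27|.
Require δ ≤ 1. Then |z + 7| < 1 gives |z| < 8, and by the triangle inequality |-4z + 27| ≤ 4·8 + 27 = 59.
Hence |(-4z^2 - z - 6) + 195| ≤ 59|z + 7| < ε provided |z + 7| < ε/59.
Take δ = min(1, ε/59). Then 0 < |z + 7| < δ gives both |z + 7| < 1 and |z + 7| < ε/59, so |(-4z^2 - z - 6) + 195| < ε.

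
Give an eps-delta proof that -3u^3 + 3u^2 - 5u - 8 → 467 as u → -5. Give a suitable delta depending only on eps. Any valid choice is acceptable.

Let eps > 0 be given. We want delta > 0 such that 0 < |u + 5| < delta implies |(-3u^3 + 3u^2 - 5u - 8) − 467| < eps.
(-3u^3 + 3u^2 - 5u - 8) − 467 = -3u^3 + 3u^2 - 5u - 475 = (u + 5)(-3u^2 + 18u - 95).
So |(-3u^3 + 3u^2 - 5u - 8) − 467| = |u + 5|·|-3u^2 + 18u - 95|.
Require delta ≤ 1. Then |u + 5| < 1 gives |u| < 6, and by the triangle inequality |-3u^2 + 18u - 95| ≤ 3·6^2 + 18·6 + 95 = 311.
Hence |(-3u^3 + 3u^2 - 5u - 8) − 467| ≤ 311|u + 5| < eps provided |u + 5| < eps/311.
Choosing delta = min(1, eps/311) ensures both conditions, hence |(-3u^3 + 3u^2 - 5u - 8) − 467| < eps.

delta = min(1, eps/311)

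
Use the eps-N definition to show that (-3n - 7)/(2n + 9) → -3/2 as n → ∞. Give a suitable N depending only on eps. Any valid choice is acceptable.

Let eps > 0 be given. For n ≥ 1, |(-3n - 7)/(2n + 9) + 3/2| = |13|/(2(2n + 9)) = 13/(2(2n + 9)).
Since 2n + 9 ≥ 2n for n ≥ 1, this is ≤ 13/(2·2n) = (13/4)/n.
So |(-3n - 7)/(2n + 9) + 3/2| < eps whenever n > (13/4)/eps.
Take N = (13/4)/eps. If n > N then |(-3n - 7)/(2n + 9) + 3/2| ≤ (13/4)/n < eps.

N = (13/4)/eps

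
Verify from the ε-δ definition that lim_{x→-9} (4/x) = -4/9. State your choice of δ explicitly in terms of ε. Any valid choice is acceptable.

δ = min(9/2, (81/8)ε)

Suppose ε > 0. We seek δ > 0 such that 0 < |x + 9| < δ implies |4/x + 4/9| < ε.
|4/x + 4/9| = 4·|-9 − x|/(9·|x|) = 4|x + 9|/(9|x|).
Require δ ≤ 9/2 so that |x| > 9 − 9/2 = 9/2, hence 9|x| > 81/2.
Then |4/x + 4/9| < 4|x + 9|/(81/2), which is < ε when |x + 9| < (81/8)ε.
Take δ = min(9/2, (81/8)ε). Then 0 < |x + 9| < δ gives both |x + 9| < 9/2 and |x + 9| < (81/8)ε, so |4/x + 4/9| < ε.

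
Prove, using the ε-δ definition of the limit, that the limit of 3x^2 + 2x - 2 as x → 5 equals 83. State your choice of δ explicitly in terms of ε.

Fix ε > 0. We want δ > 0 such that 0 < |x − 5| < δ implies |(3x^2 + 2x - 2) − 83| < ε.
(3x^2 + 2x - 2) − 83 = 3x^2 + 2x - 85 = (x − 5)(3x + 17).
So |(3x^2 + 2x - 2) − 83| = |x − 5|·|3x + 17|.
Assume first that |x − 5| < 2, so |x| < 7. Then |3x + 17| ≤ 3·7 + 17 = 38.
Hence |(3x^2 + 2x - 2) − 83| ≤ 38|x − 5| < ε provided |x − 5| < ε/38.
Take δ = min(2, ε/38). Then 0 < |x − 5| < δ gives both |x − 5| < 2 and |x − 5| < ε/38, so |(3x^2 + 2x - 2) − 83| < ε.

δ = min(2, ε/38)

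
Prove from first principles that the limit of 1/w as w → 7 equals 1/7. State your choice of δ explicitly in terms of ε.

Suppose ε > 0. We seek δ > 0 such that 0 < |w − 7| < δ implies |1/w − (1/7)| < ε.
|1/w − (1/7)| = |7 − w|/(7·|w|) = |w − 7|/(7|w|).
Restrict δ ≤ 7/2. Then |w − 7| < 7/2 gives |w| > 7/2, so 7|w| > 49/2.
Then |1/w − (1/7)| < |w − 7|/(49/2), which is < ε when |w − 7| < (49/2)ε.
Take δ = min(7/2, (49/2)ε). Then 0 < |w − 7| < δ gives both |w − 7| < 7/2 and |w − 7| < (49/2)ε, so |1/w − (1/7)| < ε.

δ = min(7/2, (49/2)ε)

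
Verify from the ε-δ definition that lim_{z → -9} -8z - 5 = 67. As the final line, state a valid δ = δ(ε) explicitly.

δ = ε/8

Fix ε > 0. We need δ > 0 so that 0 < |z + 9| < δ implies |(-8z - 5) − 67| < ε.
Since (-8z - 5) − 67 = -8(z + 9), we have |(-8z - 5) − 67| = 8|z + 9|.
Thus it suffices that |z + 9| < ε/8.
Take δ = ε/8. If 0 < |z + 9| < δ then |(-8z - 5) − 67| = 8|z + 9| < 8·(ε/8) = ε.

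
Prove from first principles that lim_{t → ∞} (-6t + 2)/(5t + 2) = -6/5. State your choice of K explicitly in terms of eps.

K = (22/25)/eps

Suppose eps > 0. We seek K > 0 such that t > K implies |(-6t + 2)/(5t + 2) + 6/5| < eps.
(-6t + 2)/(5t + 2) + 6/5 = (5(-6t + 2) − (-6)(5t + 2)) / (5(5t + 2)) = 22/(5(5t + 2)).
For t > 0 we have 5t + 2 > 5t, so |(-6t + 2)/(5t + 2) + 6/5| = 22/(5(5t + 2)) < 22/(5·5t) = (22/25)/t.
Thus |(-6t + 2)/(5t + 2) + 6/5| < eps whenever t > (22/25)/eps.
Take K = (22/25)/eps. If t > K then |(-6t + 2)/(5t + 2) + 6/5| < (22/25)/t < eps.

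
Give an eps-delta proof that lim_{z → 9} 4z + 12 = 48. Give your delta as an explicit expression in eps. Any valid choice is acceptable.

delta = eps/4

Let eps > 0 be given. We need delta > 0 so that 0 < |z − 9| < delta implies |(4z + 12) − 48| < eps.
Since (4z + 12) − 48 = 4(z − 9), we have |(4z + 12) − 48| = 4|z − 9|.
Thus it suffices that |z − 9| < eps/4.
Choosing delta = eps/4 gives |(4z + 12) − 48| = 4|z − 9| < eps whenever |z − 9| < delta.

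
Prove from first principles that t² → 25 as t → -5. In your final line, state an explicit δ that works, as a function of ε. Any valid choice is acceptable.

Suppose ε > 0. We seek δ > 0 with 0 < |t + 5| < δ ⇒ |t² − 25| < ε.
Factor: t² − 25 = (t + 5)(t - 5), so |t² − 25| = |t + 5|·|t - 5|.
Restrict δ ≤ 1. Then |t + 5| < 1 gives |t| < 6, so by the triangle inequality |t - 5| ≤ 6 + 5 = 11.
Hence |t² − 25| ≤ 11|t + 5|, which is < ε once |t + 5| < ε/11.
Take δ = min(1, ε/11). If 0 < |t + 5| < δ then both bounds hold and |t² − 25| ≤ 11|t + 5| < 11·(ε/11) = ε.

δ = min(1, ε/11)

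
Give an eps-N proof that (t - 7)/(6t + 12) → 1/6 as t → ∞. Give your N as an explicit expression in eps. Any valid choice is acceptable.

N = (3/2)/eps

Let eps > 0 be given. We seek N > 0 such that t > N implies |(t - 7)/(6t + 12) − (1/6)| < eps.
(t - 7)/(6t + 12) − (1/6) = (6(t - 7) − (6t + 12)) / (6(6t + 12)) = -54/(6(6t + 12)).
For t > 0 we have 6t + 12 > 6t, so |(t - 7)/(6t + 12) − (1/6)| = 54/(6(6t + 12)) < 54/(6·6t) = (3/2)/t.
Thus |(t - 7)/(6t + 12) − (1/6)| < eps whenever t > (3/2)/eps.
Take N = (3/2)/eps. If t > N then |(t - 7)/(6t + 12) − (1/6)| < (3/2)/t < eps.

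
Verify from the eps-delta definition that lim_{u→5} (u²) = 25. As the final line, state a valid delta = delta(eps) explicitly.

Fix eps > 0. We seek delta > 0 with 0 < |u − 5| < delta ⇒ |u² − 25| < eps.
Factor: u² − 25 = (u − 5)(u + 5), so |u² − 25| = |u − 5|·|u + 5|.
Impose delta ≤ 1 so that |u| < 6; then |u + 5| ≤ 11.
Hence |u² − 25| ≤ 11|u − 5|, which is < eps once |u − 5| < eps/11.
Take delta = min(1, eps/11). If 0 < |u − 5| < delta then both bounds hold and |u² − 25| ≤ 11|u − 5| < 11·(eps/11) = eps.

delta = min(1, eps/11)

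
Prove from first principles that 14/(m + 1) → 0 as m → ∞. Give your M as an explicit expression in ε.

Let ε > 0 be given. For m ≥ 1, |14/(m + 1) − 0| = 14/(m + 1) ≤ 14/m.
We need 14/m < ε, i.e. m > 14/ε.
Take M = 14/ε. If m > M then |14/(m + 1)| ≤ 14/m < ε.

M = 14/ε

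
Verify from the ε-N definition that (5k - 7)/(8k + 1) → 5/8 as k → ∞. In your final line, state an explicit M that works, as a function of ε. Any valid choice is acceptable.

Let ε > 0. For k ≥ 1, |(5k - 7)/(8k + 1) − (5/8)| = |-61|/(8(8k + 1)) = 61/(8(8k + 1)).
Since 8k + 1 ≥ 8k for k ≥ 1, this is ≤ 61/(8·8k) = (61/64)/k.
So |(5k - 7)/(8k + 1) − (5/8)| < ε whenever k > (61/64)/ε.
Take M = (61/64)/ε. If k > M then |(5k - 7)/(8k + 1) − (5/8)| ≤ (61/64)/k < ε.

M = (61/64)/ε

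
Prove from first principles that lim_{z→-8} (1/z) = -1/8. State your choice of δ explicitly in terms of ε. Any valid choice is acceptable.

Suppose ε > 0. We seek δ > 0 such that 0 < |z + 8| < δ implies |1/z + 1/8| < ε.
|1/z + 1/8| = |-8 − z|/(8·|z|) = |z + 8|/(8|z|).
Restrict δ ≤ 4. Then |z + 8| < 4 gives |z| > 4, so 8|z| > 32.
Then |1/z + 1/8| < |z + 8|/32, which is < ε when |z + 8| < 32ε.
Take δ = min(4, 32ε). Then 0 < |z + 8| < δ gives both |z + 8| < 4 and |z + 8| < 32ε, so |1/z + 1/8| < ε.

δ = min(4, 32ε)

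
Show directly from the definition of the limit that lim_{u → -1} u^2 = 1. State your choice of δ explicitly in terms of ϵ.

Let ϵ > 0. We seek δ > 0 with 0 < |u + 1| < δ ⇒ |u^2 − 1| < ϵ.
Factor: u^2 − 1 = (u + 1)(u - 1), so |u^2 − 1| = |u + 1|·|u - 1|.
Impose δ ≤ 1 so that |u| < 2; then |u - 1| ≤ 3.
Hence |u^2 − 1| ≤ 3|u + 1|, which is < ϵ once |u + 1| < ϵ/3.
Take δ = min(1, ϵ/3). If 0 < |u + 1| < δ then both bounds hold and |u^2 − 1| ≤ 3|u + 1| < 3·(ϵ/3) = ϵ.

δ = min(1, ϵ/3)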